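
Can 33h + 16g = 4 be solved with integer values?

Step 1: Compute gcd(33, 16).
gcd(33, 16) = 1

Step 2: Check divisibility.
Does 1 divide 4? 4 = 1 x 4, so yes.

By the theorem on linear Diophantine equations, 33h + 16g = 4 has integer solutions if and only if gcd(33, 16) divides 4. Since 1 | 4, solutions exist.

Yes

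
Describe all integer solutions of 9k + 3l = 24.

Step 1: Compute gcd(9, 3) = 3.
Since 3 divides 24, solutions exist.

Step 2: Find a particular solution using extended Euclidean algorithm.
We get k₀ = 0, l₀ = 8.
Check: 9*0 + 3*8 = 24 = 24 ✓

Step 3: Write the general solution.
k = 0 + (3/3)t = 0 + 1t
l = 8 - (9/3)t = 8 - 3t
for any integer t.

k = 0 + 1t, l = 8 - 3t for integer t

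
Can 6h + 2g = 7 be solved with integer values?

Step 1: Compute gcd(6, 2).
gcd(6, 2) = 2

Step 2: Check divisibility.
Does 2 divide 7? 7 = 2 x 3 + 1, so no.

By the theorem on linear Diophantine equations, 6h + 2g = 7 has integer solutions if and only if gcd(6, 2) divides 7. Since 2 does not divide 7, no solutions exist.

No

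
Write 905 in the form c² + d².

We need to find integers c, d > 0 such that c² + d² = 905.
Trying c = 8: d² = 905 - 8² = 905 - 64 = 841
d = 29
Check: 8² + 29² = 64 + 841 = 905 ✓

905 = 8² + 29²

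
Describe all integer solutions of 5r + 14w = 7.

Step 1: Compute gcd(5, 14) = 1.
Since 1 divides 7, solutions exist.

Step 2: Find a particular solution using extended Euclidean algorithm.
We get r₀ = 21, w₀ = -7.
Check: 5*21 + 14*-7 = 7 = 7 ✓

Step 3: Write the general solution.
r = 21 + (14/1)t = 21 + 14t
w = -7 - (5/1)t = -7 - 5t
for any integer t.

r = 21 + 14t, w = -7 - 5t for integer t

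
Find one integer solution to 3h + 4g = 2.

Step 1: Check solvability.
gcd(3, 4) = 1
Since 1 divides 2, solutions exist.

Step 2: Apply extended Euclidean algorithm to find gcd.
We find integers such that 3*x0 + 4*y0 = 1

Step 3: Scale the particular solution.
Multiply by 2/1 = 2:
h = -2, g = 2

Step 4: Verify.
3*(-2) + 4*(2) = 2 = 2 ✓

h = -2, g = 2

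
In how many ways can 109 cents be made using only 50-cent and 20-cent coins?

We need non-negative integers (x, y) with 50x + 20y = 109.
For each x from 0 to 2, check if (109 - 50x) is a non-negative multiple of 20.
Solutions (x, y): none
Count: 0

0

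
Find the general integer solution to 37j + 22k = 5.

Step 1: Compute gcd(37, 22) = 1.
Since 1 divides 5, solutions exist.

Step 2: Find a particular solution using extended Euclidean algorithm.
We get j₀ = 15, k₀ = -25.
Check: 37*15 + 22*-25 = 5 = 5 ✓

Step 3: Write the general solution.
j = 15 + (22/1)t = 15 + 22t
k = -25 - (37/1)t = -25 - 37t
for any integer t.

j = 15 + 22t, k = -25 - 37t for integer t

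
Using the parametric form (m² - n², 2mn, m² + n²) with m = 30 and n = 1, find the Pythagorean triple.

a = m² - n² = 900 - 1 = 899
b = 2mn = 2·30·1 = 60
c = m² + n² = 900 + 1 = 901
Verify: 899² + 60² = 808201 + 3600 = 811801 = 901² ✓

(899, 60, 901)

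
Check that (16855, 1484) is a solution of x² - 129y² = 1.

Compute x² = 16855² = 284091025
Compute 129y² = 129·1484² = 129·2202256 = 284091024
x² - 129y² = 284091025 - 284091024 = 1
Since this equals 1, (16855, 1484) is a solution.

Yes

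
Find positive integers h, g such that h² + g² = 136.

Search for h with 136 - h² a perfect square.
h = 6: 136 - 6² = 136 - 36 = 100 = 10² ✓
So h = 6, g = 10.

h = 6, g = 10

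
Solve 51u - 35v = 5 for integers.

Step 1: Check solvability.
gcd(51, 35) = 1
Since 1 divides 5, solutions exist.

Step 2: Apply extended Euclidean algorithm to find gcd.
We find integers such that 51*x0 + 35*y0 = 1

Step 3: Scale the particular solution.
Multiply by 5/1 = 5:
u = 55, v = 80

Step 4: Verify.
51*(55) - 35*(80) = 5 = 5 ✓

u = 55, v = 80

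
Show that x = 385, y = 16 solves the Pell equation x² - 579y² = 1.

Compute x² = 385² = 148225
Compute 579y² = 579·16² = 579·256 = 148224
x² - 579y² = 148225 - 148224 = 1
Since this equals 1, (385, 16) is a solution.

Yes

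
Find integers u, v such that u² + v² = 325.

We need to find integers u, v > 0 such that u² + v² = 325.
Trying u = 1: v² = 325 - 1² = 325 - 1 = 324
v = 18
Check: 1² + 18² = 1 + 324 = 325 ✓

325 = 1² + 18²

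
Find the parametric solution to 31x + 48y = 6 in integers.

Step 1: Compute gcd(31, 48) = 1.
Since 1 divides 6, solutions exist.

Step 2: Find a particular solution using extended Euclidean algorithm.
We get x₀ = -102, y₀ = 66.
Check: 31*-102 + 48*66 = 6 = 6 ✓

Step 3: Write the general solution.
x = -102 + (48/1)t = -102 + 48t
y = 66 - (31/1)t = 66 - 31t
for any integer t.

x = -102 + 48t, y = 66 - 31t for integer t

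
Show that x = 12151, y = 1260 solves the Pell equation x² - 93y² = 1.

Compute x² = 12151² = 147646801
Compute 93y² = 93·1260² = 93·1587600 = 147646800
x² - 93y² = 147646801 - 147646800 = 1
Since this equals 1, (12151, 1260) is a solution.

Yes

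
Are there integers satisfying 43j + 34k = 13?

Step 1: Compute gcd(43, 34).
gcd(43, 34) = 1

Step 2: Check divisibility.
Does 1 divide 13? 13 = 1 x 13, so yes.

By the theorem on linear Diophantine equations, 43j + 34k = 13 has integer solutions if and only if gcd(43, 34) divides 13. Since 1 | 13, solutions exist.

Yes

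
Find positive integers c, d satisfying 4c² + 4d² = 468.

Try small values of c and check whether (468 - 4c²)/4 is a perfect square.
c = 9: 4·9² = 324, so 4d² = 468 - 324 = 144, giving d² = 36, d = 6.
Check: 4·9² + 4·6² = 324 + 144 = 468 ✓

c = 9, d = 6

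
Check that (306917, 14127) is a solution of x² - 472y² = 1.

Compute x² = 306917² = 94198044889
Compute 472y² = 472·14127² = 472·199572129 = 94198044888
x² - 472y² = 94198044889 - 94198044888 = 1
Since this equals 1, (306917, 14127) is a solution.

Yes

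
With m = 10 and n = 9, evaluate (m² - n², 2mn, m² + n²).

a = m² - n² = 100 - 81 = 19
b = 2mn = 2·10·9 = 180
c = m² + n² = 100 + 81 = 181
Verify: 19² + 180² = 361 + 32400 = 32761 = 181² ✓

(19, 180, 181)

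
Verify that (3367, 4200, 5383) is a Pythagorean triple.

Compute a² + b² = 3367² + 4200² = 11336689 + 17640000 = 28976689
Compute c² = 5383² = 28976689
Since 28976689 = 28976689, confirmed.

Yes, it is a Pythagorean triple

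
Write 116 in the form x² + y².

We need to find integers x, y > 0 such that x² + y² = 116.
Trying x = 4: y² = 116 - 4² = 116 - 16 = 100
y = 10
Check: 4² + 10² = 16 + 100 = 116 ✓

116 = 4² + 10²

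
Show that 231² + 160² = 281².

Compute a² + b² = 231² + 160² = 53361 + 25600 = 78961
Compute c² = 281² = 78961
Since 78961 = 78961, confirmed.

Yes, it is a Pythagorean triple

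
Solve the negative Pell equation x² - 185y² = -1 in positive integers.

We need x² = 185y² - 1. Try successive y:
y = 1: x² = 185·1² - 1 = 184, not a perfect square
y = 2: x² = 185·2² - 1 = 739, not a perfect square
y = 3: x² = 185·3² - 1 = 1664, not a perfect square
...
y = 5: x² = 185·5² - 1 = 4624 = 68² ✓
Check: 68² - 185·5² = 4624 - 4625 = -1 ✓

x = 68, y = 5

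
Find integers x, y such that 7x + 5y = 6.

Step 1: Check solvability.
gcd(7, 5) = 1
Since 1 divides 6, solutions exist.

Step 2: Apply extended Euclidean algorithm to find gcd.
We find integers such that 7*x0 + 5*y0 = 1

Step 3: Scale the particular solution.
Multiply by 6/1 = 6:
x = -12, y = 18

Step 4: Verify.
7*(-12) + 5*(18) = 6 = 6 ✓

x = -12, y = 18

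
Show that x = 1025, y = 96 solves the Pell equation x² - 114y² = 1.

Compute x² = 1025² = 1050625
Compute 114y² = 114·96² = 114·9216 = 1050624
x² - 114y² = 1050625 - 1050624 = 1
Since this equals 1, (1025, 96) is a solution.

Yes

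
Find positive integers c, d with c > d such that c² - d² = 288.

Factor: c² - d² = (c+d)(c-d) = 288.
We need two factors of 288 with the same parity.
Use c+d = 144 and c-d = 2 (product 144·2 = 288).
Adding: 2c = 146, so c = 73.
Subtracting: 2d = 142, so d = 71.
Check: 73² - 71² = 5329 - 5041 = 288 ✓

c = 73, d = 71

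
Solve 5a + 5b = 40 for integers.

Step 1: Check solvability.
gcd(5, 5) = 5
Since 5 divides 40, solutions exist.

Step 2: Apply extended Euclidean algorithm to find gcd.
We find integers such that 5*x0 + 5*y0 = 5

Step 3: Scale the particular solution.
Multiply by 40/5 = 8:
a = 0, b = 8

Step 4: Verify.
5*(0) + 5*(8) = 40 = 40 ✓

a = 0, b = 8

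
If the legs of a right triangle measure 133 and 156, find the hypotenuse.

c² = a² + b² = 133² + 156² = 17689 + 24336 = 42025
c = 205

205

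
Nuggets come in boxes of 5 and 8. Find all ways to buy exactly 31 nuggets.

We need non-negative integers (x, y) with 5x + 8y = 31.
For each x in 0..6, check if 31 - 5x is a non-negative multiple of 8.
x = 3: 8y = 16, y = 2 ✓

(3 boxes of 5, 2 boxes of 8)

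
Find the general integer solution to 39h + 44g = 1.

Step 1: Compute gcd(39, 44) = 1.
Since 1 divides 1, solutions exist.

Step 2: Find a particular solution using extended Euclidean algorithm.
We get h₀ = -9, g₀ = 8.
Check: 39*-9 + 44*8 = 1 = 1 ✓

Step 3: Write the general solution.
h = -9 + (44/1)t = -9 + 44t
g = 8 - (39/1)t = 8 - 39t
for any integer t.

h = -9 + 44t, g = 8 - 39t for integer t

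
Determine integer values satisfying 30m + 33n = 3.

Step 1: Check solvability.
gcd(30, 33) = 3
Since 3 divides 3, solutions exist.

Step 2: Apply extended Euclidean algorithm to find gcd.
We find integers such that 30*x0 + 33*y0 = 3

Step 3: Scale the particular solution.
Multiply by 3/3 = 1:
m = -1, n = 1

Step 4: Verify.
30*(-1) + 33*(1) = 3 = 3 ✓

m = -1, n = 1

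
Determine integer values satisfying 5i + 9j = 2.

Step 1: Check solvability.
gcd(5, 9) = 1
Since 1 divides 2, solutions exist.

Step 2: Apply extended Euclidean algorithm to find gcd.
We find integers such that 5*x0 + 9*y0 = 1

Step 3: Scale the particular solution.
Multiply by 2/1 = 2:
i = 4, j = -2

Step 4: Verify.
5*(4) + 9*(-2) = 2 = 2 ✓

i = 4, j = -2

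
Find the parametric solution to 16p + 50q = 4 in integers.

Step 1: Compute gcd(16, 50) = 2.
Since 2 divides 4, solutions exist.

Step 2: Find a particular solution using extended Euclidean algorithm.
We get p₀ = -6, q₀ = 2.
Check: 16*-6 + 50*2 = 4 = 4 ✓

Step 3: Write the general solution.
p = -6 + (50/2)t = -6 + 25t
q = 2 - (16/2)t = 2 - 8t
for any integer t.

p = -6 + 25t, q = 2 - 8t for integer t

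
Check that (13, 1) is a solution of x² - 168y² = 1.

Compute x² = 13² = 169
Compute 168y² = 168·1² = 168·1 = 168
x² - 168y² = 169 - 168 = 1
Since this equals 1, (13, 1) is a solution.

Yes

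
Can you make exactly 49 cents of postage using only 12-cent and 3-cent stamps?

We need non-negative x, y with 12x + 3y = 49.
gcd(12, 3) = 3, and 3 does not divide 49.
No integer solutions exist, so certainly no non-negative ones.

No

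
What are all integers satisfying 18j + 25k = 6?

Step 1: Compute gcd(18, 25) = 1.
Since 1 divides 6, solutions exist.

Step 2: Find a particular solution using extended Euclidean algorithm.
We get j₀ = 42, k₀ = -30.
Check: 18*42 + 25*-30 = 6 = 6 ✓

Step 3: Write the general solution.
j = 42 + (25/1)t = 42 + 25t
k = -30 - (18/1)t = -30 - 18t
for any integer t.

j = 42 + 25t, k = -30 - 18t for integer t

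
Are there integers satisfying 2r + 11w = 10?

Step 1: Compute gcd(2, 11).
gcd(2, 11) = 1

Step 2: Check divisibility.
Does 1 divide 10? 10 = 1 x 10, so yes.

By the theorem on linear Diophantine equations, 2r + 11w = 10 has integer solutions if and only if gcd(2, 11) divides 10. Since 1 | 10, solutions exist.

Yes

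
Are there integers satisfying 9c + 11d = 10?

Step 1: Compute gcd(9, 11).
gcd(9, 11) = 1

Step 2: Check divisibility.
Does 1 divide 10? 10 = 1 x 10, so yes.

By the theorem on linear Diophantine equations, 9c + 11d = 10 has integer solutions if and only if gcd(9, 11) divides 10. Since 1 | 10, solutions exist.

Yes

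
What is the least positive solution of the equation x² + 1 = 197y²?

We need x² = 197y² - 1. Try successive y:
y = 1: x² = 197·1² - 1 = 196 = 14² ✓
Check: 14² - 197·1² = 196 - 197 = -1 ✓

x = 14, y = 1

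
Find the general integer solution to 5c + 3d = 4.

Step 1: Compute gcd(5, 3) = 1.
Since 1 divides 4, solutions exist.

Step 2: Find a particular solution using extended Euclidean algorithm.
We get c₀ = -4, d₀ = 8.
Check: 5*-4 + 3*8 = 4 = 4 ✓

Step 3: Write the general solution.
c = -4 + (3/1)t = -4 + 3t
d = 8 - (5/1)t = 8 - 5t
for any integer t.

c = -4 + 3t, d = 8 - 5t for integer t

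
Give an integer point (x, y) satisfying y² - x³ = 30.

Try small integer x values and check whether x³ + 30 is a perfect square.
x = 19: x³ + 30 = 19³ + 30 = 6859 + 30 = 6889
Is 6889 a perfect square? 83² = 6889 ✓
So (x, y) = (19, 83) is a solution.

x = 19, y = 83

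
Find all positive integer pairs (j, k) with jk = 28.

The positive divisors of 28 are: 1, 2, 4, 7, 14, 28.
Each divisor d gives the pair (d, 28/d):
(1, 28), (2, 14), (4, 7), (7, 4), (14, 2), (28, 1)

(1, 28), (2, 14), (4, 7), (7, 4), (14, 2), (28, 1)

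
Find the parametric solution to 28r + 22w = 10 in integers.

Step 1: Compute gcd(28, 22) = 2.
Since 2 divides 10, solutions exist.

Step 2: Find a particular solution using extended Euclidean algorithm.
We get r₀ = 20, w₀ = -25.
Check: 28*20 + 22*-25 = 10 = 10 ✓

Step 3: Write the general solution.
r = 20 + (22/2)t = 20 + 11t
w = -25 - (28/2)t = -25 - 14t
for any integer t.

r = 20 + 11t, w = -25 - 14t for integer t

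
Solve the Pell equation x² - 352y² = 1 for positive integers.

We seek the smallest positive integers (x, y) with x² - 352y² = 1, i.e., x² = 352y² + 1.
Try successive y values:
y = 1: x² = 352·1² + 1 = 353, not a perfect square
y = 2: x² = 352·2² + 1 = 1409, not a perfect square
y = 3: x² = 352·3² + 1 = 3169, not a perfect square
... continuing the search (or via continued fractions) ...
y = 4137: x² = 352·4137² + 1 = 6024398689, x = 77617 ✓

Verify: 77617² - 352·4137² = 6024398689 - 6024398688 = 1 ✓

x = 77617, y = 4137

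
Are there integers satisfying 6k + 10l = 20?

Step 1: Compute gcd(6, 10).
gcd(6, 10) = 2

Step 2: Check divisibility.
Does 2 divide 20? 20 = 2 x 10, so yes.

By the theorem on linear Diophantine equations, 6k + 10l = 20 has integer solutions if and only if gcd(6, 10) divides 20. Since 2 | 20, solutions exist.

Yes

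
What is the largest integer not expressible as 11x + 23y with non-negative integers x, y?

For two coprime denominations a and b, the Frobenius number (largest value not representable as a non-negative combination) is ab - a - b.
Here gcd(11, 23) = 1, so they are coprime.
F(11, 23) = 11·23 - 11 - 23 = 253 - 34 = 219

219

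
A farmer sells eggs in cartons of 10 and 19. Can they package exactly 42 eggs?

We need non-negative a, b with 10a + 19b = 42.
gcd(10, 19) = 1 divides 42, but no a in [0, 4] gives non-negative b.

No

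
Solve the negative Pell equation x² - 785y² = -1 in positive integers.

We need x² = 785y² - 1. Try successive y:
y = 1: x² = 785·1² - 1 = 784 = 28² ✓
Check: 28² - 785·1² = 784 - 785 = -1 ✓

x = 28, y = 1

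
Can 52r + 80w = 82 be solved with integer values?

Step 1: Compute gcd(52, 80).
gcd(52, 80) = 4

Step 2: Check divisibility.
Does 4 divide 82? 82 = 4 x 20 + 2, so no.

By the theorem on linear Diophantine equations, 52r + 80w = 82 has integer solutions if and only if gcd(52, 80) divides 82. Since 4 does not divide 82, no solutions exist.

No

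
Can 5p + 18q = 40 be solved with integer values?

Step 1: Compute gcd(5, 18).
gcd(5, 18) = 1

Step 2: Check divisibility.
Does 1 divide 40? 40 = 1 x 40, so yes.

By the theorem on linear Diophantine equations, 5p + 18q = 40 has integer solutions if and only if gcd(5, 18) divides 40. Since 1 | 40, solutions exist.

Yes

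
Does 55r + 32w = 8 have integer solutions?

Step 1: Compute gcd(55, 32).
gcd(55, 32) = 1

Step 2: Check divisibility.
Does 1 divide 8? 8 = 1 x 8, so yes.

By the theorem on linear Diophantine equations, 55r + 32w = 8 has integer solutions if and only if gcd(55, 32) divides 8. Since 1 | 8, solutions exist.

Yes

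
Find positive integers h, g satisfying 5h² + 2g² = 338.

Try small values of h and check whether (338 - 5h²)/2 is a perfect square.
h = 8: 5·8² = 320, so 2g² = 338 - 320 = 18, giving g² = 9, g = 3.
Check: 5·8² + 2·3² = 320 + 18 = 338 ✓

h = 8, g = 3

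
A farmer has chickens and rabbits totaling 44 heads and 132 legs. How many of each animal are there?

Let c = chickens, r = rabbits.
Heads: c + r = 44
Legs: 2c + 4r = 132
From the first equation, c = 44 - r. Substitute:
2(44 - r) + 4r = 132
88 + 2r = 132
r = (132 - 88)/2 = 22
c = 44 - 22 = 22

Chickens: 22, Rabbits: 22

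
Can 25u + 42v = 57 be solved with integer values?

Step 1: Compute gcd(25, 42).
gcd(25, 42) = 1

Step 2: Check divisibility.
Does 1 divide 57? 57 = 1 x 57, so yes.

By the theorem on linear Diophantine equations, 25u + 42v = 57 has integer solutions if and only if gcd(25, 42) divides 57. Since 1 | 57, solutions exist.

Yes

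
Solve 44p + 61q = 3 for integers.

Step 1: Check solvability.
gcd(44, 61) = 1
Since 1 divides 3, solutions exist.

Step 2: Apply extended Euclidean algorithm to find gcd.
We find integers such that 44*x0 + 61*y0 = 1

Step 3: Scale the particular solution.
Multiply by 3/1 = 3:
p = -54, q = 39

Step 4: Verify.
44*(-54) + 61*(39) = 3 = 3 ✓

p = -54, q = 39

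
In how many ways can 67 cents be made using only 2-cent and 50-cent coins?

We need non-negative integers (x, y) with 2x + 50y = 67.
For each x from 0 to 33, check if (67 - 2x) is a non-negative multiple of 50.
Solutions (x, y): none
Count: 0

0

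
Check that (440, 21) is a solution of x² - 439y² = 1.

Compute x² = 440² = 193600
Compute 439y² = 439·21² = 439·441 = 193599
x² - 439y² = 193600 - 193599 = 1
Since this equals 1, (440, 21) is a solution.

Yes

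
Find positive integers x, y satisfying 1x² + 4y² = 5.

Try small values of x and check whether (5 - 1x²)/4 is a perfect square.
x = 1: 1·1² = 1, so 4y² = 5 - 1 = 4, giving y² = 1, y = 1.
Check: 1·1² + 4·1² = 1 + 4 = 5 ✓

x = 1, y = 1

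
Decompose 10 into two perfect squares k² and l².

We need to find integers k, l > 0 such that k² + l² = 10.
Trying k = 1: l² = 10 - 1² = 10 - 1 = 9
l = 3
Check: 1² + 3² = 1 + 9 = 10 ✓

10 = 1² + 3²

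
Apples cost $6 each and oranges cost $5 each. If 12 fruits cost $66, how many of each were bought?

Let a = apples, o = oranges.
a + o = 12
6a + 5o = 66
Substitute o = 12 - a:
6a + 5(12 - a) = 66
(6 - 5)a = 66 - 60
1a = 6
a = 6, o = 12 - 6 = 6

Apples: 6, Oranges: 6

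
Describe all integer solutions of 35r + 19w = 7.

Step 1: Compute gcd(35, 19) = 1.
Since 1 divides 7, solutions exist.

Step 2: Find a particular solution using extended Euclidean algorithm.
We get r₀ = 42, w₀ = -77.
Check: 35*42 + 19*-77 = 7 = 7 ✓

Step 3: Write the general solution.
r = 42 + (19/1)t = 42 + 19t
w = -77 - (35/1)t = -77 - 35t
for any integer t.

r = 42 + 19t, w = -77 - 35t for integer t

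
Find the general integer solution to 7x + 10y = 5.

Step 1: Compute gcd(7, 10) = 1.
Since 1 divides 5, solutions exist.

Step 2: Find a particular solution using extended Euclidean algorithm.
We get x₀ = 15, y₀ = -10.
Check: 7*15 + 10*-10 = 5 = 5 ✓

Step 3: Write the general solution.
x = 15 + (10/1)t = 15 + 10t
y = -10 - (7/1)t = -10 - 7t
for any integer t.

x = 15 + 10t, y = -10 - 7t for integer t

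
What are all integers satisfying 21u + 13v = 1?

Step 1: Compute gcd(21, 13) = 1.
Since 1 divides 1, solutions exist.

Step 2: Find a particular solution using extended Euclidean algorithm.
We get u₀ = 5, v₀ = -8.
Check: 21*5 + 13*-8 = 1 = 1 ✓

Step 3: Write the general solution.
u = 5 + (13/1)t = 5 + 13t
v = -8 - (21/1)t = -8 - 21t
for any integer t.

u = 5 + 13t, v = -8 - 21t for integer t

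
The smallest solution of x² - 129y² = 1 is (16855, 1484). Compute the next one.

Solutions to x² - Dy² = 1 are generated by powers of (x₀ + y₀√D).
The next solution satisfies x₁ + y₁√129 = (x₀ + y₀√129)², giving:
x₁ = x₀² + 129y₀² = 16855² + 129·1484² = 284091025 + 284091024 = 568182049
y₁ = 2x₀y₀ = 2·16855·1484 = 50025640

Verify: 568182049² - 129·50025640² = 322830840805838401 - 322830840805838400 = 1 ✓

x = 568182049, y = 50025640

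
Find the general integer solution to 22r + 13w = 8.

Step 1: Compute gcd(22, 13) = 1.
Since 1 divides 8, solutions exist.

Step 2: Find a particular solution using extended Euclidean algorithm.
We get r₀ = 24, w₀ = -40.
Check: 22*24 + 13*-40 = 8 = 8 ✓

Step 3: Write the general solution.
r = 24 + (13/1)t = 24 + 13t
w = -40 - (22/1)t = -40 - 22t
for any integer t.

r = 24 + 13t, w = -40 - 22t for integer t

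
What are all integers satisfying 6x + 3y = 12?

Step 1: Compute gcd(6, 3) = 3.
Since 3 divides 12, solutions exist.

Step 2: Find a particular solution using extended Euclidean algorithm.
We get x₀ = 0, y₀ = 4.
Check: 6*0 + 3*4 = 12 = 12 ✓

Step 3: Write the general solution.
x = 0 + (3/3)t = 0 + 1t
y = 4 - (6/3)t = 4 - 2t
for any integer t.

x = 0 + 1t, y = 4 - 2t for integer t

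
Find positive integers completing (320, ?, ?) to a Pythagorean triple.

We need the other leg and hypotenuse such that 320² + x² = c².
Take x = 462, c = 562: 320² + 462² = 102400 + 213444 = 315844 = 562² ✓
Triple: (462, 320, 562)

(462, 320, 562)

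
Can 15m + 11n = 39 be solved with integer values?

Step 1: Compute gcd(15, 11).
gcd(15, 11) = 1

Step 2: Check divisibility.
Does 1 divide 39? 39 = 1 x 39, so yes.

By the theorem on linear Diophantine equations, 15m + 11n = 39 has integer solutions if and only if gcd(15, 11) divides 39. Since 1 | 39, solutions exist.

Yes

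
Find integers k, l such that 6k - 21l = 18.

Step 1: Check solvability.
gcd(6, 21) = 3
Since 3 divides 18, solutions exist.

Step 2: Apply extended Euclidean algorithm to find gcd.
We find integers such that 6*x0 + 21*y0 = 3

Step 3: Scale the particular solution.
Multiply by 18/3 = 6:
k = -18, l = -6

Step 4: Verify.
6*(-18) - 21*(-6) = 18 = 18 ✓

k = -18, l = -6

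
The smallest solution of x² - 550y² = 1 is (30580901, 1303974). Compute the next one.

Solutions to x² - Dy² = 1 are generated by powers of (x₀ + y₀√D).
The next solution satisfies x₁ + y₁√550 = (x₀ + y₀√550)², giving:
x₁ = x₀² + 550y₀² = 30580901² + 550·1303974² = 935191505971801 + 935191505971800 = 1870383011943601
y₁ = 2x₀y₀ = 2·30580901·1303974 = 79753399601148

Verify: 1870383011943601² - 550·79753399601148² = 3498332611367216681015604847201 - 3498332611367216681015604847200 = 1 ✓

x = 1870383011943601, y = 79753399601148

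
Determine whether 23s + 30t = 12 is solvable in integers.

Step 1: Compute gcd(23, 30).
gcd(23, 30) = 1

Step 2: Check divisibility.
Does 1 divide 12? 12 = 1 x 12, so yes.

By the theorem on linear Diophantine equations, 23s + 30t = 12 has integer solutions if and only if gcd(23, 30) divides 12. Since 1 | 12, solutions exist.

Yes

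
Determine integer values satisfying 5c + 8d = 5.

Step 1: Check solvability.
gcd(5, 8) = 1
Since 1 divides 5, solutions exist.

Step 2: Apply extended Euclidean algorithm to find gcd.
We find integers such that 5*x0 + 8*y0 = 1

Step 3: Scale the particular solution.
Multiply by 5/1 = 5:
c = -15, d = 10

Step 4: Verify.
5*(-15) + 8*(10) = 5 = 5 ✓

c = -15, d = 10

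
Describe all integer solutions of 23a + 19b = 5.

Step 1: Compute gcd(23, 19) = 1.
Since 1 divides 5, solutions exist.

Step 2: Find a particular solution using extended Euclidean algorithm.
We get a₀ = 25, b₀ = -30.
Check: 23*25 + 19*-30 = 5 = 5 ✓

Step 3: Write the general solution.
a = 25 + (19/1)t = 25 + 19t
b = -30 - (23/1)t = -30 - 23t
for any integer t.

a = 25 + 19t, b = -30 - 23t for integer t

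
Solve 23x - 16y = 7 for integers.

Step 1: Check solvability.
gcd(23, 16) = 1
Since 1 divides 7, solutions exist.

Step 2: Apply extended Euclidean algorithm to find gcd.
We find integers such that 23*x0 + 16*y0 = 1

Step 3: Scale the particular solution.
Multiply by 7/1 = 7:
x = 49, y = 70

Step 4: Verify.
23*(49) - 16*(70) = 7 = 7 ✓

x = 49, y = 70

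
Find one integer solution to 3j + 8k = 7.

Step 1: Check solvability.
gcd(3, 8) = 1
Since 1 divides 7, solutions exist.

Step 2: Apply extended Euclidean algorithm to find gcd.
We find integers such that 3*x0 + 8*y0 = 1

Step 3: Scale the particular solution.
Multiply by 7/1 = 7:
j = 21, k = -7

Step 4: Verify.
3*(21) + 8*(-7) = 7 = 7 ✓

j = 21, k = -7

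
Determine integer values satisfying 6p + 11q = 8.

Step 1: Check solvability.
gcd(6, 11) = 1
Since 1 divides 8, solutions exist.

Step 2: Apply extended Euclidean algorithm to find gcd.
We find integers such that 6*x0 + 11*y0 = 1

Step 3: Scale the particular solution.
Multiply by 8/1 = 8:
p = 16, q = -8

Step 4: Verify.
6*(16) + 11*(-8) = 8 = 8 ✓

p = 16, q = -8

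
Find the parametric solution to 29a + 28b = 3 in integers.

Step 1: Compute gcd(29, 28) = 1.
Since 1 divides 3, solutions exist.

Step 2: Find a particular solution using extended Euclidean algorithm.
We get a₀ = 3, b₀ = -3.
Check: 29*3 + 28*-3 = 3 = 3 ✓

Step 3: Write the general solution.
a = 3 + (28/1)t = 3 + 28t
b = -3 - (29/1)t = -3 - 29t
for any integer t.

a = 3 + 28t, b = -3 - 29t for integer t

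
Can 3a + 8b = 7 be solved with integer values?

Step 1: Compute gcd(3, 8).
gcd(3, 8) = 1

Step 2: Check divisibility.
Does 1 divide 7? 7 = 1 x 7, so yes.

By the theorem on linear Diophantine equations, 3a + 8b = 7 has integer solutions if and only if gcd(3, 8) divides 7. Since 1 | 7, solutions exist.

Yes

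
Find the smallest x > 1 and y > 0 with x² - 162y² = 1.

We seek the smallest positive integers (x, y) with x² - 162y² = 1, i.e., x² = 162y² + 1.
Try successive y values:
y = 1: x² = 162·1² + 1 = 163, not a perfect square
y = 2: x² = 162·2² + 1 = 649, not a perfect square
y = 3: x² = 162·3² + 1 = 1459, not a perfect square
... continuing the search (or via continued fractions) ...
y = 1540: x² = 162·1540² + 1 = 384199201, x = 19601 ✓

Verify: 19601² - 162·1540² = 384199201 - 384199200 = 1 ✓

x = 19601, y = 1540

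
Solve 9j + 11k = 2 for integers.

Step 1: Check solvability.
gcd(9, 11) = 1
Since 1 divides 2, solutions exist.

Step 2: Apply extended Euclidean algorithm to find gcd.
We find integers such that 9*x0 + 11*y0 = 1

Step 3: Scale the particular solution.
Multiply by 2/1 = 2:
j = 10, k = -8

Step 4: Verify.
9*(10) + 11*(-8) = 2 = 2 ✓

j = 10, k = -8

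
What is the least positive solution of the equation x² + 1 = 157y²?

We need x² = 157y² - 1. Try successive y:
y = 1: x² = 157·1² - 1 = 156, not a perfect square
y = 2: x² = 157·2² - 1 = 627, not a perfect square
y = 3: x² = 157·3² - 1 = 1412, not a perfect square
...
y = 385645: x² = 157·385645² - 1 = 23349364365924 = 4832118² ✓
Check: 4832118² - 157·385645² = 23349364365924 - 23349364365925 = -1 ✓

x = 4832118, y = 385645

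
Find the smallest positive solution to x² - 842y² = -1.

We need x² = 842y² - 1. Try successive y:
y = 1: x² = 842·1² - 1 = 841 = 29² ✓
Check: 29² - 842·1² = 841 - 842 = -1 ✓

x = 29, y = 1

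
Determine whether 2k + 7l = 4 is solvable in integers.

Step 1: Compute gcd(2, 7).
gcd(2, 7) = 1

Step 2: Check divisibility.
Does 1 divide 4? 4 = 1 x 4, so yes.

By the theorem on linear Diophantine equations, 2k + 7l = 4 has integer solutions if and only if gcd(2, 7) divides 4. Since 1 | 4, solutions exist.

Yes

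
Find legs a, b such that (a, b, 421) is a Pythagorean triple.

We need a² + b² = 421² = 177241.
Trying: 29² + 420² = 841 + 176400 = 177241 ✓

(29, 420, 421)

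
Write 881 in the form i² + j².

We need to find integers i, j > 0 such that i² + j² = 881.
Trying i = 16: j² = 881 - 16² = 881 - 256 = 625
j = 25
Check: 16² + 25² = 256 + 625 = 881 ✓

881 = 16² + 25²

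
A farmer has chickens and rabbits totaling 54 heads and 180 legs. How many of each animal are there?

Let c = chickens, r = rabbits.
Heads: c + r = 54
Legs: 2c + 4r = 180
From the first equation, c = 54 - r. Substitute:
2(54 - r) + 4r = 180
108 + 2r = 180
r = (180 - 108)/2 = 36
c = 54 - 36 = 18

Chickens: 18, Rabbits: 36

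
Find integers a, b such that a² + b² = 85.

We need to find integers a, b > 0 such that a² + b² = 85.
Trying a = 2: b² = 85 - 2² = 85 - 4 = 81
b = 9
Check: 2² + 9² = 4 + 81 = 85 ✓

85 = 2² + 9²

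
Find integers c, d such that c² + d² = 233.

We need to find integers c, d > 0 such that c² + d² = 233.
Trying c = 8: d² = 233 - 8² = 233 - 64 = 169
d = 13
Check: 8² + 13² = 64 + 169 = 233 ✓

233 = 8² + 13²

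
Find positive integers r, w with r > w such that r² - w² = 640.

Factor: r² - w² = (r+w)(r-w) = 640.
We need two factors of 640 with the same parity.
Use r+w = 320 and r-w = 2 (product 320·2 = 640).
Adding: 2r = 322, so r = 161.
Subtracting: 2w = 318, so w = 159.
Check: 161² - 159² = 25921 - 25281 = 640 ✓

r = 161, w = 159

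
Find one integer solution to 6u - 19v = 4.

Step 1: Check solvability.
gcd(6, 19) = 1
Since 1 divides 4, solutions exist.

Step 2: Apply extended Euclidean algorithm to find gcd.
We find integers such that 6*x0 + 19*y0 = 1

Step 3: Scale the particular solution.
Multiply by 4/1 = 4:
u = -12, v = -4

Step 4: Verify.
6*(-12) - 19*(-4) = 4 = 4 ✓

u = -12, v = -4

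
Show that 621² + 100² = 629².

Compute a² + b² = 621² + 100² = 385641 + 10000 = 395641
Compute c² = 629² = 395641
Since 395641 = 395641, confirmed.

Yes, it is a Pythagorean triple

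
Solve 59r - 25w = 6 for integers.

Step 1: Check solvability.
gcd(59, 25) = 1
Since 1 divides 6, solutions exist.

Step 2: Apply extended Euclidean algorithm to find gcd.
We find integers such that 59*x0 + 25*y0 = 1

Step 3: Scale the particular solution.
Multiply by 6/1 = 6:
r = -66, w = -156

Step 4: Verify.
59*(-66) - 25*(-156) = 6 = 6 ✓

r = -66, w = -156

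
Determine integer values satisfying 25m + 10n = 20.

Step 1: Check solvability.
gcd(25, 10) = 5
Since 5 divides 20, solutions exist.

Step 2: Apply extended Euclidean algorithm to find gcd.
We find integers such that 25*x0 + 10*y0 = 5

Step 3: Scale the particular solution.
Multiply by 20/5 = 4:
m = 4, n = -8

Step 4: Verify.
25*(4) + 10*(-8) = 20 = 20 ✓

m = 4, n = -8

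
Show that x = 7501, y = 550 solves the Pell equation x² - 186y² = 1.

Compute x² = 7501² = 56265001
Compute 186y² = 186·550² = 186·302500 = 56265000
x² - 186y² = 56265001 - 56265000 = 1
Since this equals 1, (7501, 550) is a solution.

Yes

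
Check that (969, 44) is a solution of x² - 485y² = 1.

Compute x² = 969² = 938961
Compute 485y² = 485·44² = 485·1936 = 938960
x² - 485y² = 938961 - 938960 = 1
Since this equals 1, (969, 44) is a solution.

Yes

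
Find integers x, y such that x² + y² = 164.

We need to find integers x, y > 0 such that x² + y² = 164.
Trying x = 8: y² = 164 - 8² = 164 - 64 = 100
y = 10
Check: 8² + 10² = 64 + 100 = 164 ✓

164 = 8² + 10²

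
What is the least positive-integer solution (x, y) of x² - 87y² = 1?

We seek the smallest positive integers (x, y) with x² - 87y² = 1, i.e., x² = 87y² + 1.
Try successive y values:
y = 1: x² = 87·1² + 1 = 88, not a perfect square
y = 2: x² = 87·2² + 1 = 349, not a perfect square
y = 3: x² = 87·3² + 1 = 784, x = 28 ✓

Verify: 28² - 87·3² = 784 - 783 = 1 ✓

x = 28, y = 3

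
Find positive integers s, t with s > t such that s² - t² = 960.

Factor: s² - t² = (s+t)(s-t) = 960.
We need two factors of 960 with the same parity.
Use s+t = 480 and s-t = 2 (product 480·2 = 960).
Adding: 2s = 482, so s = 241.
Subtracting: 2t = 478, so t = 239.
Check: 241² - 239² = 58081 - 57121 = 960 ✓

s = 241, t = 239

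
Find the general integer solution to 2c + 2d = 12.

Step 1: Compute gcd(2, 2) = 2.
Since 2 divides 12, solutions exist.

Step 2: Find a particular solution using extended Euclidean algorithm.
We get c₀ = 0, d₀ = 6.
Check: 2*0 + 2*6 = 12 = 12 ✓

Step 3: Write the general solution.
c = 0 + (2/2)t = 0 + 1t
d = 6 - (2/2)t = 6 - 1t
for any integer t.

c = 0 + 1t, d = 6 - 1t for integer t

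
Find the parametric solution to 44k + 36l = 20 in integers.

Step 1: Compute gcd(44, 36) = 4.
Since 4 divides 20, solutions exist.

Step 2: Find a particular solution using extended Euclidean algorithm.
We get k₀ = -20, l₀ = 25.
Check: 44*-20 + 36*25 = 20 = 20 ✓

Step 3: Write the general solution.
k = -20 + (36/4)t = -20 + 9t
l = 25 - (44/4)t = 25 - 11t
for any integer t.

k = -20 + 9t, l = 25 - 11t for integer t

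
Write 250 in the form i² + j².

We need to find integers i, j > 0 such that i² + j² = 250.
Trying i = 5: j² = 250 - 5² = 250 - 25 = 225
j = 15
Check: 5² + 15² = 25 + 225 = 250 ✓

250 = 5² + 15²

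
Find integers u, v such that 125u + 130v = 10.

Step 1: Check solvability.
gcd(125, 130) = 5
Since 5 divides 10, solutions exist.

Step 2: Apply extended Euclidean algorithm to find gcd.
We find integers such that 125*x0 + 130*y0 = 5

Step 3: Scale the particular solution.
Multiply by 10/5 = 2:
u = -2, v = 2

Step 4: Verify.
125*(-2) + 130*(2) = 10 = 10 ✓

u = -2, v = 2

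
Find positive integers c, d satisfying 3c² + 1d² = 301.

Try small values of c and check whether (301 - 3c²)/1 is a perfect square.
c = 10: 3·10² = 300, so 1d² = 301 - 300 = 1, giving d² = 1, d = 1.
Check: 3·10² + 1·1² = 300 + 1 = 301 ✓

c = 10, d = 1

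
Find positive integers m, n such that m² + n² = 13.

Search for m with 13 - m² a perfect square.
m = 2: 13 - 2² = 13 - 4 = 9 = 3² ✓
So m = 2, n = 3.

m = 2, n = 3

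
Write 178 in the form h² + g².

We need to find integers h, g > 0 such that h² + g² = 178.
Trying h = 3: g² = 178 - 3² = 178 - 9 = 169
g = 13
Check: 3² + 13² = 9 + 169 = 178 ✓

178 = 3² + 13²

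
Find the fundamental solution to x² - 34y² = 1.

We seek the smallest positive integers (x, y) with x² - 34y² = 1, i.e., x² = 34y² + 1.
Try successive y values:
y = 1: x² = 34·1² + 1 = 35, not a perfect square
y = 2: x² = 34·2² + 1 = 137, not a perfect square
y = 3: x² = 34·3² + 1 = 307, not a perfect square
... continuing the search (or via continued fractions) ...
y = 6: x² = 34·6² + 1 = 1225, x = 35 ✓

Verify: 35² - 34·6² = 1225 - 1224 = 1 ✓

x = 35, y = 6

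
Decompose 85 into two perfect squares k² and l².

We need to find integers k, l > 0 such that k² + l² = 85.
Trying k = 2: l² = 85 - 2² = 85 - 4 = 81
l = 9
Check: 2² + 9² = 4 + 81 = 85 ✓

85 = 2² + 9²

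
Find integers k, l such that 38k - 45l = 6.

Step 1: Check solvability.
gcd(38, 45) = 1
Since 1 divides 6, solutions exist.

Step 2: Apply extended Euclidean algorithm to find gcd.
We find integers such that 38*x0 + 45*y0 = 1

Step 3: Scale the particular solution.
Multiply by 6/1 = 6:
k = -78, l = -66

Step 4: Verify.
38*(-78) - 45*(-66) = 6 = 6 ✓

k = -78, l = -66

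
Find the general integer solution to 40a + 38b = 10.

Step 1: Compute gcd(40, 38) = 2.
Since 2 divides 10, solutions exist.

Step 2: Find a particular solution using extended Euclidean algorithm.
We get a₀ = 5, b₀ = -5.
Check: 40*5 + 38*-5 = 10 = 10 ✓

Step 3: Write the general solution.
a = 5 + (38/2)t = 5 + 19t
b = -5 - (40/2)t = -5 - 20t
for any integer t.

a = 5 + 19t, b = -5 - 20t for integer t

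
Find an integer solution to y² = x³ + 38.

Try small integer x values and check whether x³ + 38 is a perfect square.
x = 11: x³ + 38 = 11³ + 38 = 1331 + 38 = 1369
Is 1369 a perfect square? 37² = 1369 ✓
So (x, y) = (11, 37) is a solution.

x = 11, y = 37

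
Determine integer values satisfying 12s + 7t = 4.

Step 1: Check solvability.
gcd(12, 7) = 1
Since 1 divides 4, solutions exist.

Step 2: Apply extended Euclidean algorithm to find gcd.
We find integers such that 12*x0 + 7*y0 = 1

Step 3: Scale the particular solution.
Multiply by 4/1 = 4:
s = 12, t = -20

Step 4: Verify.
12*(12) + 7*(-20) = 4 = 4 ✓

s = 12, t = -20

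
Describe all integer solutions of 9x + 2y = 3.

Step 1: Compute gcd(9, 2) = 1.
Since 1 divides 3, solutions exist.

Step 2: Find a particular solution using extended Euclidean algorithm.
We get x₀ = 3, y₀ = -12.
Check: 9*3 + 2*-12 = 3 = 3 ✓

Step 3: Write the general solution.
x = 3 + (2/1)t = 3 + 2t
y = -12 - (9/1)t = -12 - 9t
for any integer t.

x = 3 + 2t, y = -12 - 9t for integer t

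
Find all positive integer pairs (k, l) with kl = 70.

The positive divisors of 70 are: 1, 2, 5, 7, 10, 14, 35, 70.
Each divisor d gives the pair (d, 70/d):
(1, 70), (2, 35), (5, 14), (7, 10), (10, 7), (14, 5), (35, 2), (70, 1)

(1, 70), (2, 35), (5, 14), (7, 10), (10, 7), (14, 5), (35, 2), (70, 1)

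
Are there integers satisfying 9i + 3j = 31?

Step 1: Compute gcd(9, 3).
gcd(9, 3) = 3

Step 2: Check divisibility.
Does 3 divide 31? 31 = 3 x 10 + 1, so no.

By the theorem on linear Diophantine equations, 9i + 3j = 31 has integer solutions if and only if gcd(9, 3) divides 31. Since 3 does not divide 31, no solutions exist.

No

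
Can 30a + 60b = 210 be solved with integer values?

Step 1: Compute gcd(30, 60).
gcd(30, 60) = 30

Step 2: Check divisibility.
Does 30 divide 210? 210 = 30 x 7, so yes.

By the theorem on linear Diophantine equations, 30a + 60b = 210 has integer solutions if and only if gcd(30, 60) divides 210. Since 30 | 210, solutions exist.

Yes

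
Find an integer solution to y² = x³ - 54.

Try small integer x values and check whether x³ - 54 is a perfect square.
x = 7: x³ - 54 = 7³ - 54 = 343 - 54 = 289
Is 289 a perfect square? 17² = 289 ✓
So (x, y) = (7, 17) is a solution.

x = 7, y = 17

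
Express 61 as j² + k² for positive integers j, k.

We need to find integers j, k > 0 such that j² + k² = 61.
Trying j = 5: k² = 61 - 5² = 61 - 25 = 36
k = 6
Check: 5² + 6² = 25 + 36 = 61 ✓

61 = 5² + 6²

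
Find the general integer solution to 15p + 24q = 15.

Step 1: Compute gcd(15, 24) = 3.
Since 3 divides 15, solutions exist.

Step 2: Find a particular solution using extended Euclidean algorithm.
We get p₀ = -15, q₀ = 10.
Check: 15*-15 + 24*10 = 15 = 15 ✓

Step 3: Write the general solution.
p = -15 + (24/3)t = -15 + 8t
q = 10 - (15/3)t = 10 - 5t
for any integer t.

p = -15 + 8t, q = 10 - 5t for integer t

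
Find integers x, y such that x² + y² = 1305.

We need to find integers x, y > 0 such that x² + y² = 1305.
Trying x = 3: y² = 1305 - 3² = 1305 - 9 = 1296
y = 36
Check: 3² + 36² = 9 + 1296 = 1305 ✓

1305 = 3² + 36²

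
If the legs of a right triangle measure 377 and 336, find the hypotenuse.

c² = a² + b² = 377² + 336² = 142129 + 112896 = 255025
c = 505

505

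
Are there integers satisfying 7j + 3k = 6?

Step 1: Compute gcd(7, 3).
gcd(7, 3) = 1

Step 2: Check divisibility.
Does 1 divide 6? 6 = 1 x 6, so yes.

By the theorem on linear Diophantine equations, 7j + 3k = 6 has integer solutions if and only if gcd(7, 3) divides 6. Since 1 | 6, solutions exist.

Yes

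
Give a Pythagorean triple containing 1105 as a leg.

We need the other leg and hypotenuse such that 1105² + x² = c².
Take x = 300, c = 1145: 1105² + 300² = 1221025 + 90000 = 1311025 = 1145² ✓
Triple: (1105, 300, 1145)

(1105, 300, 1145)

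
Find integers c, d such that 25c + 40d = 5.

Step 1: Check solvability.
gcd(25, 40) = 5
Since 5 divides 5, solutions exist.

Step 2: Apply extended Euclidean algorithm to find gcd.
We find integers such that 25*x0 + 40*y0 = 5

Step 3: Scale the particular solution.
Multiply by 5/5 = 1:
c = -3, d = 2

Step 4: Verify.
25*(-3) + 40*(2) = 5 = 5 ✓

c = -3, d = 2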